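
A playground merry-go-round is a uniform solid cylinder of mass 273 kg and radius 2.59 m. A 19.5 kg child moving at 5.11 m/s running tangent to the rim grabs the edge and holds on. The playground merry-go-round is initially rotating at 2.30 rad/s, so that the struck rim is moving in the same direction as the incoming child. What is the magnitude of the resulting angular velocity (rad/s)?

|ω_f| ≈ 2.26 rad/s

The axle reaction passes through the axle and exerts no torque about it; angular momentum about the axle is conserved through the impact.
I_p = ½(273)(2.59)² = 915.7 kg·m². Taking the sense of the child's angular momentum as positive, L_{child} = m v R = (19.5)(5.11)(2.59) = 258.1 kg·m²/s.
L_i = +I_p ω_p + m v R = +(915.7)(2.30) + 258.1 = 2364 kg·m²/s.
After sticking, I_f = I_p + m R² = 915.7 + (19.5)(2.59)² = 1046 kg·m².
ω_f = L_i / I_f = 2364 / 1046 = 2.259 rad/s.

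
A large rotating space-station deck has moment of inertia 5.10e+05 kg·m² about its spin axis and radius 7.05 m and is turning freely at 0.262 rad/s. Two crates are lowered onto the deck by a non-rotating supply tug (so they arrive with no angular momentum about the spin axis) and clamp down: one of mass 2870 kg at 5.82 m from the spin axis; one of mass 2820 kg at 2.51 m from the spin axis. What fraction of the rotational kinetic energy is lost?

The added mass arrives with no angular momentum about the spin axis, and any external torque about the spin axis is negligible, so the system's angular momentum is conserved.
Added inertia Σmr² = (2870)(5.82)² + (2820)(2.51)² = 1.150e+05 kg·m²; I_f = 5.100e+05 + 1.150e+05 = 6.250e+05 kg·m².
ω_f = I_p ω_i / I_f = (5.100e+05)(0.262) / 6.250e+05 = 0.2138 rad/s.
KE_i = ½(5.100e+05)(0.2620 rad/s)² = 17500 J; KE_f = ½(6.250e+05)(0.2138)² = 14280 J.
Fraction lost = 0.1840.

fraction ≈ 0.184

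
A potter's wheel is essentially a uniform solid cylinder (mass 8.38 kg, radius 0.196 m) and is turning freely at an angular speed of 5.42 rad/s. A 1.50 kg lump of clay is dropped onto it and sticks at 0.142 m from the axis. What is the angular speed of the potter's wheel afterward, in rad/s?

ω_f ≈ 4.56 rad/s

No external torque acts about the axis; L_before = L_after.
I_p = ½(8.38)(0.196)² = 0.1610 kg·m².
Added inertia Σmr² = (1.50)(0.142)² = 0.03025 kg·m²; I_f = 0.1610 + 0.03025 = 0.1912 kg·m².
ω_f = I_p ω_i / I_f = (0.1610)(5.42) / 0.1912 = 4.563 rad/s.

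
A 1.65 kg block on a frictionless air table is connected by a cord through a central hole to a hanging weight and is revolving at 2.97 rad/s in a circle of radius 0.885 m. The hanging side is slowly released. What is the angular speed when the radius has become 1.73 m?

The constraining force is radial, so m r² ω about the center is conserved.
ω₂ = ω₁ (r₁/r₂)² = (2.97)(0.885/1.73)² = 0.7772 rad/s.

ω₂ ≈ 0.777 rad/s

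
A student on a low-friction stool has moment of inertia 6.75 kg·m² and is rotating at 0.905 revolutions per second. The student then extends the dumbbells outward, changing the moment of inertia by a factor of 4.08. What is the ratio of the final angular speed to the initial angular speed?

ω₂/ω₁ ≈ 0.245

With no external torque about the axis, L is conserved: I₁ω₁ = I₂ω₂.
I₂ = 4.08 × 6.75 = 27.54 kg·m².
ω₂/ω₁ = I₁/I₂ = 6.750 / 27.54 = 0.2451.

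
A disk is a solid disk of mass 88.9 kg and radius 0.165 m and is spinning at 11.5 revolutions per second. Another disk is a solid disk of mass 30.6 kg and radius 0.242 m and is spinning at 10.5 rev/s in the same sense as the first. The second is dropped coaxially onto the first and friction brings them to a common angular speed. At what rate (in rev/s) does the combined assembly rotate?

|ω_f| ≈ 11.1 rev/s

The coupling torques are internal; angular momentum about the shared axis is conserved.
Moments of inertia: I_A = ½(88.9)(0.165)² = 1.210 kg·m²; I_B = ½(30.6)(0.242)² = 0.8960 kg·m².
Taking A's sense as positive: L = (1.210)(11.5) + (0.8960)(10.5) = 23.33 kg·m²·rev/s.
Combined I = 1.210 + 0.8960 = 2.106 kg·m².
ω_f = L / I = 23.33 / 2.106 = 11.07 rev/s.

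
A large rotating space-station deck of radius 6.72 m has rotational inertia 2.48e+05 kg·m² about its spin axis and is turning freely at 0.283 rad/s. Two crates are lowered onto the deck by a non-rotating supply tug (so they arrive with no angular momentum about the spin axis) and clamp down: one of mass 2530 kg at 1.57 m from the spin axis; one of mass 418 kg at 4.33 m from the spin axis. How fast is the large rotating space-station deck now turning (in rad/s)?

ω_f ≈ 0.268 rad/s

No external torque acts about the spin axis; L_before = L_after.
Added inertia Σmr² = (2530)(1.57)² + (418)(4.33)² = 14070 kg·m²; I_f = 2.480e+05 + 14070 = 2.621e+05 kg·m².
ω_f = I_p ω_i / I_f = (2.480e+05)(0.283) / 2.621e+05 = 0.2678 rad/s.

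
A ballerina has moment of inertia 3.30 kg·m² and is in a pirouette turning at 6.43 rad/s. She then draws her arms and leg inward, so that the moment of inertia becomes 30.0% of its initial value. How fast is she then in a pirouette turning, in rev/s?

No external torque acts about the spin axis, so angular momentum is conserved.
I₂ = 0.300 × 3.30 = 0.9900 kg·m².
ω₂ = I₁ω₁ / I₂ = (3.300)(6.43 rad/s) / (0.9900) = 21.43 rad/s = 3.411 rev/s.

ω₂ ≈ 3.41 rev/s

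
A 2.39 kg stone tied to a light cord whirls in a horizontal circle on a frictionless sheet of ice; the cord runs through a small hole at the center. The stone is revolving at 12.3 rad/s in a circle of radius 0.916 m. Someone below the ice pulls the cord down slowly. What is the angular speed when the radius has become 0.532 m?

ω₂ ≈ 36.5 rad/s

The constraining force is radial, so m r² ω about the center is conserved.
ω₂ = ω₁ (r₁/r₂)² = (12.3)(0.916/0.532)² = 36.46 rad/s.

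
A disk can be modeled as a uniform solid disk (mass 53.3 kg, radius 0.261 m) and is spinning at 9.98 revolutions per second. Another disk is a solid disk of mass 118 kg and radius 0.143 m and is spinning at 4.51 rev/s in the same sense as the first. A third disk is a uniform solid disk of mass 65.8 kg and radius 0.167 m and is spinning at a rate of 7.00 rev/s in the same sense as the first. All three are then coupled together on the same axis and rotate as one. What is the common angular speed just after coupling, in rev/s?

|ω_f| ≈ 7.61 rev/s

The coupling torques are internal; angular momentum about the shared axis is conserved.
Moments of inertia: I_A = ½(53.3)(0.261)² = 1.815 kg·m²; I_B = ½(118)(0.143)² = 1.206 kg·m²; I_C = ½(65.8)(0.167)² = 0.9175 kg·m².
Taking A's sense as positive: L = (1.815)(9.98) + (1.206)(4.51) + (0.9175)(7.00) = 29.98 kg·m²·rev/s.
Combined I = 1.815 + 1.206 + 0.9175 = 3.939 kg·m².
ω_f = L / I = 29.98 / 3.939 = 7.611 rev/s.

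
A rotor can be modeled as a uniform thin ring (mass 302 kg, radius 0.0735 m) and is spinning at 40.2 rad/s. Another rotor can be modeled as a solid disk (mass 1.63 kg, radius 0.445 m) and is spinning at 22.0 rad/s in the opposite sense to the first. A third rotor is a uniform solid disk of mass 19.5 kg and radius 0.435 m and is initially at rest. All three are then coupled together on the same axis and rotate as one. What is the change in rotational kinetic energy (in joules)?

ΔKE ≈ -828 J

No external torque acts about the common axis, so total angular momentum is conserved.
Moments of inertia: I_A = (302)(0.0735)² = 1.631 kg·m²; I_B = ½(1.63)(0.445)² = 0.1614 kg·m²; I_C = ½(19.5)(0.435)² = 1.845 kg·m².
Taking A's sense as positive: L = (1.631)(40.2) − (0.1614)(22.0) = 62.03 kg·m²·rad/s.
Combined I = 1.631 + 0.1614 + 1.845 = 3.638 kg·m².
ω_f = L / I = 62.03 / 3.638 = 17.05 rad/s.
KE_i = ½ΣIω² = 1357 J; KE_f = ½(3.638)(17.05)² = 528.9 J.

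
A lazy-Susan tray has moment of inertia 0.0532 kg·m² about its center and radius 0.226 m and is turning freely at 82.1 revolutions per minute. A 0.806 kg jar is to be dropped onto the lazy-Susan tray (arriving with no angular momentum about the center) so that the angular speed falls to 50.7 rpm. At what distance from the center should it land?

The added mass arrives with no angular momentum about the center, and any external torque about the center is negligible, so the system's angular momentum is conserved.
I_p ω_i = (I_p + m r²) ω_f ⇒ m r² = I_p(ω_i/ω_f − 1) = 0.05320(82.1/50.7 − 1) = 0.03295 kg·m².
r = √(0.03295/0.806) = 0.2022 m.

r ≈ 0.202 m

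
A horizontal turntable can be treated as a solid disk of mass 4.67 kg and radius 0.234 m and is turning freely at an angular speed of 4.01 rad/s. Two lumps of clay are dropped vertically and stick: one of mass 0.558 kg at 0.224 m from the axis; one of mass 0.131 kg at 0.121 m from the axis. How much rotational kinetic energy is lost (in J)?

The added mass arrives with no angular momentum about the axis, and any external torque about the axis is negligible, so the system's angular momentum is conserved.
I_p = ½(4.67)(0.234)² = 0.1279 kg·m².
Added inertia Σmr² = (0.558)(0.224)² + (0.131)(0.121)² = 0.02992 kg·m²; I_f = 0.1279 + 0.02992 = 0.1578 kg·m².
ω_f = I_p ω_i / I_f = (0.1279)(4.01) / 0.1578 = 3.250 rad/s.
KE_i = ½(0.1279)(4.010 rad/s)² = 1.028 J; KE_f = ½(0.1578)(3.250)² = 0.8330 J.

energy lost ≈ 0.195 J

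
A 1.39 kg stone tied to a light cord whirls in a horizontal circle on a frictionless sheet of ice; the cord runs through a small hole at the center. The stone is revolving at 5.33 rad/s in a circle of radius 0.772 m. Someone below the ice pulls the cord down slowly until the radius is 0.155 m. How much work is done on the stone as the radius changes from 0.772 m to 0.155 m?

No torque about the axis ⇒ m r₁² ω₁ = m r₂² ω₂.
ω₂ = ω₁ (r₁/r₂)² = (5.33)(0.772/0.155)² = 132.2 rad/s.
W = ΔKE = ½m(v₂² − v₁²) = 280.1 J.

W ≈ 280 J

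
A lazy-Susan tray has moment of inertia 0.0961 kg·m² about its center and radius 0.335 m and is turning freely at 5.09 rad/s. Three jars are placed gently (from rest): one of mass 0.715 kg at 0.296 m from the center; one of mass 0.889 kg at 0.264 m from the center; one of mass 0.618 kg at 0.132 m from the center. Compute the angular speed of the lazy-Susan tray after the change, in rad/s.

No external torque acts about the center; L_before = L_after.
Added inertia Σmr² = (0.715)(0.296)² + (0.889)(0.264)² + (0.618)(0.132)² = 0.1354 kg·m²; I_f = 0.09610 + 0.1354 = 0.2315 kg·m².
ω_f = I_p ω_i / I_f = (0.09610)(5.09) / 0.2315 = 2.113 rad/s.

ω_f ≈ 2.11 rad/s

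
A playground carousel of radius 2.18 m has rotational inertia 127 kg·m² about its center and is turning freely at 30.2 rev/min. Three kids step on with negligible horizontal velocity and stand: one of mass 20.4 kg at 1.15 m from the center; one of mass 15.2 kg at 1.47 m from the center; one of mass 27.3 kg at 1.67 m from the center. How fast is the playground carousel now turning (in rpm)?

ω_f ≈ 14.6 rpm

The added mass arrives with no angular momentum about the center, and any external torque about the center is negligible, so the system's angular momentum is conserved.
Added inertia Σmr² = (20.4)(1.15)² + (15.2)(1.47)² + (27.3)(1.67)² = 136.0 kg·m²; I_f = 127.0 + 136.0 = 263.0 kg·m².
ω_f = I_p ω_i / I_f = (127.0)(30.2) / 263.0 = 14.59 rpm.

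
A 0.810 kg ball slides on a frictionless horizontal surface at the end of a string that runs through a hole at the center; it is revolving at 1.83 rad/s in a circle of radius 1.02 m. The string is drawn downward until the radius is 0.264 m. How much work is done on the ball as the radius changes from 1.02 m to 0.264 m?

The constraining force is radial, so m r² ω about the center is conserved.
ω₂ = ω₁ (r₁/r₂)² = (1.83)(1.02/0.264)² = 27.32 rad/s.
W = ΔKE = ½m(v₂² − v₁²) = 19.65 J.

W ≈ 19.7 J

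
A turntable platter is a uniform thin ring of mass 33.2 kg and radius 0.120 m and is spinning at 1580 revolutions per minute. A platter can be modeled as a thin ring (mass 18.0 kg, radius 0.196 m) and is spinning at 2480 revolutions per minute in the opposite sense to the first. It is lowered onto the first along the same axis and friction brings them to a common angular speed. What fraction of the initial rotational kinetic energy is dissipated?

fraction ≈ 0.855

The coupling torques are internal; angular momentum about the shared axis is conserved.
Moments of inertia: I_A = (33.2)(0.120)² = 0.4781 kg·m²; I_B = (18.0)(0.196)² = 0.6915 kg·m².
Taking A's sense as positive: L = (0.4781)(1580) − (0.6915)(2480) = -959.5 kg·m²·rpm.
Combined I = 0.4781 + 0.6915 = 1.170 kg·m².
ω_f = L / I = -959.5 / 1.170 = -820.4 rpm.
KE_i = ½ΣIω² = 29860 J; KE_f = ½(1.170)(85.91)² = 4316 J.
Fraction dissipated = (KE_i − KE_f)/KE_i = 0.8555.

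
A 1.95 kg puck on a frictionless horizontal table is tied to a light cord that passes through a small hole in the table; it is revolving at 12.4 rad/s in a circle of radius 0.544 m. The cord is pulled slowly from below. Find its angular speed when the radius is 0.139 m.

No torque about the axis ⇒ m r₁² ω₁ = m r₂² ω₂.
ω₂ = ω₁ (r₁/r₂)² = (12.4)(0.544/0.139)² = 189.9 rad/s.

ω₂ ≈ 190 rad/s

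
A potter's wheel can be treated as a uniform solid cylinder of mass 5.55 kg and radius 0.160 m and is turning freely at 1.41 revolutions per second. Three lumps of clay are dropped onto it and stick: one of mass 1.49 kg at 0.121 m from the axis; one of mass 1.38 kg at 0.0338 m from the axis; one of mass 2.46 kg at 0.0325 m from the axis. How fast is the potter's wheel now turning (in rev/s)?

No external torque acts about the axis; L_before = L_after.
I_p = ½(5.55)(0.160)² = 0.07104 kg·m².
Added inertia Σmr² = (1.49)(0.121)² + (1.38)(0.0338)² + (2.46)(0.0325)² = 0.02599 kg·m²; I_f = 0.07104 + 0.02599 = 0.09703 kg·m².
ω_f = I_p ω_i / I_f = (0.07104)(1.41) / 0.09703 = 1.032 rev/s.

ω_f ≈ 1.03 rev/s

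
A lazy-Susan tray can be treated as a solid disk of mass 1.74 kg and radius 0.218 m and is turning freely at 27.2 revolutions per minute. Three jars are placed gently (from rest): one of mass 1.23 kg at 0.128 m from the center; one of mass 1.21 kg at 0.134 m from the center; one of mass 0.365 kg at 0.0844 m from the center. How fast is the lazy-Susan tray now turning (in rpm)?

The added mass arrives with no angular momentum about the center, and any external torque about the center is negligible, so the system's angular momentum is conserved.
I_p = ½(1.74)(0.218)² = 0.04135 kg·m².
Added inertia Σmr² = (1.23)(0.128)² + (1.21)(0.134)² + (0.365)(0.0844)² = 0.04448 kg·m²; I_f = 0.04135 + 0.04448 = 0.08582 kg·m².
ω_f = I_p ω_i / I_f = (0.04135)(27.2) / 0.08582 = 13.10 rpm.

ω_f ≈ 13.1 rpm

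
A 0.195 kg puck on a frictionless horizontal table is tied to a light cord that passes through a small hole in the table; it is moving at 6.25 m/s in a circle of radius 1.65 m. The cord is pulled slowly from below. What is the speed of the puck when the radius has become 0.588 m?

v₂ ≈ 17.5 m/s

The only horizontal force on the mass is along the cord (radial), so it exerts no torque about the hole and angular momentum m v r is conserved.
v₂ = v₁ r₁ / r₂ = (6.25)(1.65) / (0.588) = 17.54 m/s.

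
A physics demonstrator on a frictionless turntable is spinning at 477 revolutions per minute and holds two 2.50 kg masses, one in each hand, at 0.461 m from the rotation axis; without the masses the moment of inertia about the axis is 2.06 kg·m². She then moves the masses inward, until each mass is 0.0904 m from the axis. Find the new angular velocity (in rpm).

No external torque acts about the spin axis, so angular momentum is conserved.
I₁ = 2.06 + 2(2.50)(0.461)² = 3.123 kg·m²; I₂ = 2.06 + 2(2.50)(0.0904)² = 2.101 kg·m².
ω₂ = I₁ω₁ / I₂ = (3.123)(477 rpm) / (2.101) = 709.0 rpm.

ω₂ ≈ 709 rpm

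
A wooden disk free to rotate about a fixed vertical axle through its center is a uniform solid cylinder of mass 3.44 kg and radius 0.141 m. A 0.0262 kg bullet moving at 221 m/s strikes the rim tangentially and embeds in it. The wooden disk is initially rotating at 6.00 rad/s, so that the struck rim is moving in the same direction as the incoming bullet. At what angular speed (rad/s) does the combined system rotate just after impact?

The axle reaction passes through the axle and exerts no torque about it; angular momentum about the axle is conserved through the impact.
I_p = ½(3.44)(0.141)² = 0.03420 kg·m². Taking the sense of the bullet's angular momentum as positive, L_{bullet} = m v R = (0.0262)(221)(0.141) = 0.8164 kg·m²/s.
L_i = +I_p ω_p + m v R = +(0.03420)(6.00) + 0.8164 = 1.022 kg·m²/s.
After sticking, I_f = I_p + m R² = 0.03420 + (0.0262)(0.141)² = 0.03472 kg·m².
ω_f = L_i / I_f = 1.022 / 0.03472 = 29.43 rad/s.

|ω_f| ≈ 29.4 rad/s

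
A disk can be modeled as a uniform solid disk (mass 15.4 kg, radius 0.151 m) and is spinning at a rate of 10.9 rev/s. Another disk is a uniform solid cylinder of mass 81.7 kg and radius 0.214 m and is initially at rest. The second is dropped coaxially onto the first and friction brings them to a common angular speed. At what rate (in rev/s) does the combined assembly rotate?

|ω_f| ≈ 0.935 rev/s

The coupling torques are internal; angular momentum about the shared axis is conserved.
Moments of inertia: I_A = ½(15.4)(0.151)² = 0.1756 kg·m²; I_B = ½(81.7)(0.214)² = 1.871 kg·m².
Taking A's sense as positive: L = (0.1756)(10.9) = 1.914 kg·m²·rev/s.
Combined I = 0.1756 + 1.871 = 2.046 kg·m².
ω_f = L / I = 1.914 / 2.046 = 0.9352 rev/s.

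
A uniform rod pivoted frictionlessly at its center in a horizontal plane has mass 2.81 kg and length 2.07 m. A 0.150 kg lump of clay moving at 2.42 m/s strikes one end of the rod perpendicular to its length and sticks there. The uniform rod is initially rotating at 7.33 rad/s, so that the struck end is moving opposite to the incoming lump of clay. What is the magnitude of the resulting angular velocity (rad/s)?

The axle reaction passes through the pivot and exerts no torque about it; angular momentum about the pivot is conserved through the impact.
I_p = (1/12)(2.81)(2.07)² = 1.003 kg·m². Taking the sense of the lump of clay's angular momentum as positive, L_{lump} = m v R = (0.150)(2.42)(2.07/2) = 0.3757 kg·m²/s.
L_i = −I_p ω_p + m v R = −(1.003)(7.33) + 0.3757 = -6.979 kg·m²/s.
After sticking, I_f = I_p + m R² = 1.003 + (0.150)(2.07/2)² = 1.164 kg·m².
ω_f = L_i / I_f = -6.979 / 1.164 = -5.995 rad/s.

|ω_f| ≈ 6.00 rad/s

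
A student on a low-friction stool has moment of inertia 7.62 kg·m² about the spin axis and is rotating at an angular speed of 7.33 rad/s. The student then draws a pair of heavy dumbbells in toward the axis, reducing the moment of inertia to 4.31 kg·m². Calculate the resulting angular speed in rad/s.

No external torque acts about the spin axis, so angular momentum is conserved.
ω₂ = I₁ω₁ / I₂ = (7.620)(7.33 rad/s) / (4.310) = 12.96 rad/s.

ω₂ ≈ 13.0 rad/s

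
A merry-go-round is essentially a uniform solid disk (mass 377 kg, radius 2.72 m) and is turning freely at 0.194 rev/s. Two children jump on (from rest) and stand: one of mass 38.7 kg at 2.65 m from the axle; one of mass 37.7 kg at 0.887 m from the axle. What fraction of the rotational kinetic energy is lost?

fraction ≈ 0.178

No external torque acts about the axle; L_before = L_after.
I_p = ½(377)(2.72)² = 1395 kg·m².
Added inertia Σmr² = (38.7)(2.65)² + (37.7)(0.887)² = 301.4 kg·m²; I_f = 1395 + 301.4 = 1696 kg·m².
ω_f = I_p ω_i / I_f = (1395)(0.194) / 1696 = 0.1595 rev/s.
KE_i = ½(1395)(1.219 rad/s)² = 1036 J; KE_f = ½(1696)(1.002)² = 851.9 J.
Fraction lost = 0.1777.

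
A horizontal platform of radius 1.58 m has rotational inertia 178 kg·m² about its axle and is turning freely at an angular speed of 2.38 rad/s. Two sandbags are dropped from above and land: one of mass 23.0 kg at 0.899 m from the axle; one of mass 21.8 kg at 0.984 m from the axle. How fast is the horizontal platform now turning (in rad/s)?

The added mass arrives with no angular momentum about the axle, and any external torque about the axle is negligible, so the system's angular momentum is conserved.
Added inertia Σmr² = (23.0)(0.899)² + (21.8)(0.984)² = 39.70 kg·m²; I_f = 178.0 + 39.70 = 217.7 kg·m².
ω_f = I_p ω_i / I_f = (178.0)(2.38) / 217.7 = 1.946 rad/s.

ω_f ≈ 1.95 rad/s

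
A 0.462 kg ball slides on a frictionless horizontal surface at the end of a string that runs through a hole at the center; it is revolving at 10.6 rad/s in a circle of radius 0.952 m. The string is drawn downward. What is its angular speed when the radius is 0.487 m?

ω₂ ≈ 40.5 rad/s

No torque about the axis ⇒ m r₁² ω₁ = m r₂² ω₂.
ω₂ = ω₁ (r₁/r₂)² = (10.6)(0.952/0.487)² = 40.51 rad/s.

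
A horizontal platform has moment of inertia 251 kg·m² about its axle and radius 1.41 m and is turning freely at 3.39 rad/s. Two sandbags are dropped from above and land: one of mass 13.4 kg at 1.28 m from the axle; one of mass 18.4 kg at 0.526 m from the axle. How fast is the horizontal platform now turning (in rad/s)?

The added mass arrives with no angular momentum about the axle, and any external torque about the axle is negligible, so the system's angular momentum is conserved.
Added inertia Σmr² = (13.4)(1.28)² + (18.4)(0.526)² = 27.05 kg·m²; I_f = 251.0 + 27.05 = 278.0 kg·m².
ω_f = I_p ω_i / I_f = (251.0)(3.39) / 278.0 = 3.060 rad/s.

ω_f ≈ 3.06 rad/s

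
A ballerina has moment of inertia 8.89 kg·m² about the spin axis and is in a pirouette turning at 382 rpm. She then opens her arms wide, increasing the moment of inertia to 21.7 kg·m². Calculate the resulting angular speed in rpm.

ω₂ ≈ 156 rpm

No external torque acts about the spin axis, so angular momentum is conserved.
ω₂ = I₁ω₁ / I₂ = (8.890)(382 rpm) / (21.70) = 156.5 rpm.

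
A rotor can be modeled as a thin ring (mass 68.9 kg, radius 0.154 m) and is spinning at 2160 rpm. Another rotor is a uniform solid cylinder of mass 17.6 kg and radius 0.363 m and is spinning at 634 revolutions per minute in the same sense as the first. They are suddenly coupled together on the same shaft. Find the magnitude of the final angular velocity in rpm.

|ω_f| ≈ 1530 rpm

The coupling torques are internal; angular momentum about the shared axis is conserved.
Moments of inertia: I_A = (68.9)(0.154)² = 1.634 kg·m²; I_B = ½(17.6)(0.363)² = 1.160 kg·m².
Taking A's sense as positive: L = (1.634)(2160) + (1.160)(634) = 4265 kg·m²·rpm.
Combined I = 1.634 + 1.160 = 2.794 kg·m².
ω_f = L / I = 4265 / 2.794 = 1527 rpm.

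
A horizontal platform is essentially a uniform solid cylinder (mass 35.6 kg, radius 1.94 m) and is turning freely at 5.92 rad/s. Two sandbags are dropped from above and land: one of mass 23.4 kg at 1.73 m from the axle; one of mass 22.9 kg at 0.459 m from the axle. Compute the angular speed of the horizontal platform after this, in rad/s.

The added mass arrives with no angular momentum about the axle, and any external torque about the axle is negligible, so the system's angular momentum is conserved.
I_p = ½(35.6)(1.94)² = 66.99 kg·m².
Added inertia Σmr² = (23.4)(1.73)² + (22.9)(0.459)² = 74.86 kg·m²; I_f = 66.99 + 74.86 = 141.9 kg·m².
ω_f = I_p ω_i / I_f = (66.99)(5.92) / 141.9 = 2.796 rad/s.

ω_f ≈ 2.80 rad/s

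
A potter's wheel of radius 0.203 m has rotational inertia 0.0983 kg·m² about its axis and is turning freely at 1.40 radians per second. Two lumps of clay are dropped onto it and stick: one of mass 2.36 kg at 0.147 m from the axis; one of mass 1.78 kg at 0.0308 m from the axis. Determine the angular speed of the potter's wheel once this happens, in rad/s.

The added mass arrives with no angular momentum about the axis, and any external torque about the axis is negligible, so the system's angular momentum is conserved.
Added inertia Σmr² = (2.36)(0.147)² + (1.78)(0.0308)² = 0.05269 kg·m²; I_f = 0.09830 + 0.05269 = 0.1510 kg·m².
ω_f = I_p ω_i / I_f = (0.09830)(1.40) / 0.1510 = 0.9115 rad/s.

ω_f ≈ 0.911 rad/s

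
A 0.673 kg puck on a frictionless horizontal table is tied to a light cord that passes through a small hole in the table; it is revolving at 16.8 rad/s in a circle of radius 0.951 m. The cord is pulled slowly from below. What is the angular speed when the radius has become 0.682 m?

No torque about the axis ⇒ m r₁² ω₁ = m r₂² ω₂.
ω₂ = ω₁ (r₁/r₂)² = (16.8)(0.951/0.682)² = 32.67 rad/s.

ω₂ ≈ 32.7 rad/s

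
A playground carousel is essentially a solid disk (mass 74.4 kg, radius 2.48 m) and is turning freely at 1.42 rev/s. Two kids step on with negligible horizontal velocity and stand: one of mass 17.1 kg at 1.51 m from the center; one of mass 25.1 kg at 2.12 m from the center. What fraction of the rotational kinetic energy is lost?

No external torque acts about the center; L_before = L_after.
I_p = ½(74.4)(2.48)² = 228.8 kg·m².
Added inertia Σmr² = (17.1)(1.51)² + (25.1)(2.12)² = 151.8 kg·m²; I_f = 228.8 + 151.8 = 380.6 kg·m².
ω_f = I_p ω_i / I_f = (228.8)(1.42) / 380.6 = 0.8536 rev/s.
KE_i = ½(228.8)(8.922 rad/s)² = 9107 J; KE_f = ½(380.6)(5.364)² = 5474 J.
Fraction lost = 0.3988.

fraction ≈ 0.399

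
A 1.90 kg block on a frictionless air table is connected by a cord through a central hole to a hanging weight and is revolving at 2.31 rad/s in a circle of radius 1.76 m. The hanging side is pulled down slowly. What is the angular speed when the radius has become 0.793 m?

No torque about the axis ⇒ m r₁² ω₁ = m r₂² ω₂.
ω₂ = ω₁ (r₁/r₂)² = (2.31)(1.76/0.793)² = 11.38 rad/s.

ω₂ ≈ 11.4 rad/s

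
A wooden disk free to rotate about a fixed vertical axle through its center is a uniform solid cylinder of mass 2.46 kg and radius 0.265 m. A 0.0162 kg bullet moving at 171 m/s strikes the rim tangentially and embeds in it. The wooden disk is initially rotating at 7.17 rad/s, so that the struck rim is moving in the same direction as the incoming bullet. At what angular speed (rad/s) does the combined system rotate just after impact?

|ω_f| ≈ 15.5 rad/s

The axle reaction passes through the axle and exerts no torque about it; angular momentum about the axle is conserved through the impact.
I_p = ½(2.46)(0.265)² = 0.08638 kg·m². Taking the sense of the bullet's angular momentum as positive, L_{bullet} = m v R = (0.0162)(171)(0.265) = 0.7341 kg·m²/s.
L_i = +I_p ω_p + m v R = +(0.08638)(7.17) + 0.7341 = 1.353 kg·m²/s.
After sticking, I_f = I_p + m R² = 0.08638 + (0.0162)(0.265)² = 0.08751 kg·m².
ω_f = L_i / I_f = 1.353 / 0.08751 = 15.47 rad/s.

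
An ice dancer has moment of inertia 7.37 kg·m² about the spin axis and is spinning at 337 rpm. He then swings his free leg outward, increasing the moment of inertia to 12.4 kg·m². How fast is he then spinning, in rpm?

ω₂ ≈ 200 rpm

Angular momentum about the spin axis is conserved since the torque about it is zero.
ω₂ = I₁ω₁ / I₂ = (7.370)(337 rpm) / (12.40) = 200.3 rpm.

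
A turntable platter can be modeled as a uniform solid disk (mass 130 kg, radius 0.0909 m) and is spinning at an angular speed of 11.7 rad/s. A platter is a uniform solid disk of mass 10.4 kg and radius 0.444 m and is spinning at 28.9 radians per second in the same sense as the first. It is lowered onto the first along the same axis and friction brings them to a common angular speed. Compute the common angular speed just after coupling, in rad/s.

|ω_f| ≈ 23.0 rad/s

The coupling torques are internal; angular momentum about the shared axis is conserved.
Moments of inertia: I_A = ½(130)(0.0909)² = 0.5371 kg·m²; I_B = ½(10.4)(0.444)² = 1.025 kg·m².
Taking A's sense as positive: L = (0.5371)(11.7) + (1.025)(28.9) = 35.91 kg·m²·rad/s.
Combined I = 0.5371 + 1.025 = 1.562 kg·m².
ω_f = L / I = 35.91 / 1.562 = 22.99 rad/s.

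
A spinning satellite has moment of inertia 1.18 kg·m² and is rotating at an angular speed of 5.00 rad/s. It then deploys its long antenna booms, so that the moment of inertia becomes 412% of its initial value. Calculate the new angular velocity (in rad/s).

No external torque acts about the spin axis, so angular momentum is conserved.
I₂ = 4.12 × 1.18 = 4.862 kg·m².
ω₂ = I₁ω₁ / I₂ = (1.180)(5.00 rad/s) / (4.862) = 1.214 rad/s.

ω₂ ≈ 1.21 rad/s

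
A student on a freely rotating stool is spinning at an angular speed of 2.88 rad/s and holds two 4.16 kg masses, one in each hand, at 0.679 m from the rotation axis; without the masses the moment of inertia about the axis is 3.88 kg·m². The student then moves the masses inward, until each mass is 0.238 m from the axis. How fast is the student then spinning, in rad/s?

ω₂ ≈ 5.11 rad/s

No external torque acts about the spin axis, so angular momentum is conserved.
I₁ = 3.88 + 2(4.16)(0.679)² = 7.716 kg·m²; I₂ = 3.88 + 2(4.16)(0.238)² = 4.351 kg·m².
ω₂ = I₁ω₁ / I₂ = (7.716)(2.88 rad/s) / (4.351) = 5.107 rad/s.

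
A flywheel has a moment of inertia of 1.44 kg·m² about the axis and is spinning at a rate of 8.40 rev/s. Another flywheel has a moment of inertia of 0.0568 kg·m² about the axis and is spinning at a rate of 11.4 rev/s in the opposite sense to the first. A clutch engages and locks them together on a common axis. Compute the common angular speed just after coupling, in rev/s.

|ω_f| ≈ 7.65 rev/s

No external torque acts about the common axis, so total angular momentum is conserved.
Taking A's sense as positive: L = (1.440)(8.40) − (0.05680)(11.4) = 11.45 kg·m²·rev/s.
Combined I = 1.440 + 0.05680 = 1.497 kg·m².
ω_f = L / I = 11.45 / 1.497 = 7.649 rev/s.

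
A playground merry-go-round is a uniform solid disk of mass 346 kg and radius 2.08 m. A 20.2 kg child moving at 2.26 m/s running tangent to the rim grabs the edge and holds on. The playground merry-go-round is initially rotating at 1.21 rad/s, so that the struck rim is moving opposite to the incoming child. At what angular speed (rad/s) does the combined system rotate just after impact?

|ω_f| ≈ 0.970 rad/s

The axle reaction passes through the axle and exerts no torque about it; angular momentum about the axle is conserved through the impact.
I_p = ½(346)(2.08)² = 748.5 kg·m². Taking the sense of the child's angular momentum as positive, L_{child} = m v R = (20.2)(2.26)(2.08) = 94.96 kg·m²/s.
L_i = −I_p ω_p + m v R = −(748.5)(1.21) + 94.96 = -810.7 kg·m²/s.
After sticking, I_f = I_p + m R² = 748.5 + (20.2)(2.08)² = 835.9 kg·m².
ω_f = L_i / I_f = -810.7 / 835.9 = -0.9699 rad/s.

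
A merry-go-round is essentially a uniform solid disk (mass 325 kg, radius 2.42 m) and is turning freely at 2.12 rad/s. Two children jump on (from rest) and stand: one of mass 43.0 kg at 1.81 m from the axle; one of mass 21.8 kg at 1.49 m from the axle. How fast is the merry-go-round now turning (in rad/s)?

The added mass arrives with no angular momentum about the axle, and any external torque about the axle is negligible, so the system's angular momentum is conserved.
I_p = ½(325)(2.42)² = 951.7 kg·m².
Added inertia Σmr² = (43.0)(1.81)² + (21.8)(1.49)² = 189.3 kg·m²; I_f = 951.7 + 189.3 = 1141 kg·m².
ω_f = I_p ω_i / I_f = (951.7)(2.12) / 1141 = 1.768 rad/s.

ω_f ≈ 1.77 rad/s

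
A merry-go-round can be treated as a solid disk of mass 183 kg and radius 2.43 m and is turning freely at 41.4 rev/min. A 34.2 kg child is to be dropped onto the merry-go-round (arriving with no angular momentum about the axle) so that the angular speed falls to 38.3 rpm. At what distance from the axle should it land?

r ≈ 1.13 m

No external torque acts about the axle; L_before = L_after.
I_p = ½(183)(2.43)² = 540.3 kg·m².
I_p ω_i = (I_p + m r²) ω_f ⇒ m r² = I_p(ω_i/ω_f − 1) = 540.3(41.4/38.3 − 1) = 43.73 kg·m².
r = √(43.73/34.2) = 1.131 m.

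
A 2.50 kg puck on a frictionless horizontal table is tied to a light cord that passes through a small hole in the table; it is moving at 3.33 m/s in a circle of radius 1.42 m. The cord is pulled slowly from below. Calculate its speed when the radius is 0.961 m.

Central (radial) force ⇒ zero torque about the center ⇒ m v r is constant.
v₂ = v₁ r₁ / r₂ = (3.33)(1.42) / (0.961) = 4.920 m/s.

v₂ ≈ 4.92 m/s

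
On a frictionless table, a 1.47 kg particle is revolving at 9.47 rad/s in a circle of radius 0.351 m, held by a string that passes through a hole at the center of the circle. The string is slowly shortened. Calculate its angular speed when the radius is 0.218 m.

ω₂ ≈ 24.5 rad/s

The constraining force is radial, so m r² ω about the center is conserved.
ω₂ = ω₁ (r₁/r₂)² = (9.47)(0.351/0.218)² = 24.55 rad/s.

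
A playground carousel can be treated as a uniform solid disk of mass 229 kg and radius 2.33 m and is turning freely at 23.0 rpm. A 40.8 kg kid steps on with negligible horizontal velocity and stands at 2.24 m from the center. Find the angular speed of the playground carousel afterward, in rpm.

ω_f ≈ 17.3 rpm

The added mass arrives with no angular momentum about the center, and any external torque about the center is negligible, so the system's angular momentum is conserved.
I_p = ½(229)(2.33)² = 621.6 kg·m².
Added inertia Σmr² = (40.8)(2.24)² = 204.7 kg·m²; I_f = 621.6 + 204.7 = 826.3 kg·m².
ω_f = I_p ω_i / I_f = (621.6)(23.0) / 826.3 = 17.30 rpm.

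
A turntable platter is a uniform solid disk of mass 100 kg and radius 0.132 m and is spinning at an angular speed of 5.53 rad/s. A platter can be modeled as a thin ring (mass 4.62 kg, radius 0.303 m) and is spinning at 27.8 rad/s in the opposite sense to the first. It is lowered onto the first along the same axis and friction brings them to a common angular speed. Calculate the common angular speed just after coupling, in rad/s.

The coupling torques are internal; angular momentum about the shared axis is conserved.
Moments of inertia: I_A = ½(100)(0.132)² = 0.8712 kg·m²; I_B = (4.62)(0.303)² = 0.4242 kg·m².
Taking A's sense as positive: L = (0.8712)(5.53) − (0.4242)(27.8) = -6.974 kg·m²·rad/s.
Combined I = 0.8712 + 0.4242 = 1.295 kg·m².
ω_f = L / I = -6.974 / 1.295 = -5.384 rad/s.

|ω_f| ≈ 5.38 rad/s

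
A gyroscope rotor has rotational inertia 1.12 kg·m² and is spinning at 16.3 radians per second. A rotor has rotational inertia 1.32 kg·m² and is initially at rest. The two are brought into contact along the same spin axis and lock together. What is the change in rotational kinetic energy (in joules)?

No external torque acts about the common axis, so total angular momentum is conserved.
Taking A's sense as positive: L = (1.120)(16.3) = 18.26 kg·m²·rad/s.
Combined I = 1.120 + 1.320 = 2.440 kg·m².
ω_f = L / I = 18.26 / 2.440 = 7.482 rad/s.
KE_i = ½ΣIω² = 148.8 J; KE_f = ½(2.440)(7.482)² = 68.30 J.

ΔKE ≈ -80.5 J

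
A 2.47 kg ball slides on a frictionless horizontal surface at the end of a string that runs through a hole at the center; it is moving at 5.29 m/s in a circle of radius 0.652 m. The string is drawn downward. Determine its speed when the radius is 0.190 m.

v₂ ≈ 18.2 m/s

The only horizontal force on the mass is along the cord (radial), so it exerts no torque about the hole and angular momentum m v r is conserved.
v₂ = v₁ r₁ / r₂ = (5.29)(0.652) / (0.190) = 18.15 m/s.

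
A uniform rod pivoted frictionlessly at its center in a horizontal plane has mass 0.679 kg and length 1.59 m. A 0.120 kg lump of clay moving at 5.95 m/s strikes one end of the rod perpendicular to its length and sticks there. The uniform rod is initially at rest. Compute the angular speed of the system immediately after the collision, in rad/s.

|ω_f| ≈ 2.59 rad/s

The axle reaction passes through the pivot and exerts no torque about it; angular momentum about the pivot is conserved through the impact.
I_p = (1/12)(0.679)(1.59)² = 0.1430 kg·m². Taking the sense of the lump of clay's angular momentum as positive, L_{lump} = m v R = (0.120)(5.95)(1.59/2) = 0.5676 kg·m²/s.
L_i = 0 + 0.5676 = 0.5676 kg·m²/s.
After sticking, I_f = I_p + m R² = 0.1430 + (0.120)(1.59/2)² = 0.2189 kg·m².
ω_f = L_i / I_f = 0.5676 / 0.2189 = 2.593 rad/s.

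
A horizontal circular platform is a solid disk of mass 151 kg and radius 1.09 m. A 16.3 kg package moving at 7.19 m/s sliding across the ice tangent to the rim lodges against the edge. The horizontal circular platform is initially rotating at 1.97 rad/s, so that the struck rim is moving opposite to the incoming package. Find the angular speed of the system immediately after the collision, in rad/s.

The axle reaction passes through the central axle and exerts no torque about it; angular momentum about the central axle is conserved through the impact.
I_p = ½(151)(1.09)² = 89.70 kg·m². Taking the sense of the package's angular momentum as positive, L_{package} = m v R = (16.3)(7.19)(1.09) = 127.7 kg·m²/s.
L_i = −I_p ω_p + m v R = −(89.70)(1.97) + 127.7 = -48.97 kg·m²/s.
After sticking, I_f = I_p + m R² = 89.70 + (16.3)(1.09)² = 109.1 kg·m².
ω_f = L_i / I_f = -48.97 / 109.1 = -0.4490 rad/s.

|ω_f| ≈ 0.449 rad/s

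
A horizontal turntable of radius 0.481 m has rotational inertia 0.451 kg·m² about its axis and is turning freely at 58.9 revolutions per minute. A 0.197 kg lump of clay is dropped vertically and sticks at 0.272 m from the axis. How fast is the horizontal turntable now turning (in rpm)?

ω_f ≈ 57.1 rpm

No external torque acts about the axis; L_before = L_after.
Added inertia Σmr² = (0.197)(0.272)² = 0.01457 kg·m²; I_f = 0.4510 + 0.01457 = 0.4656 kg·m².
ω_f = I_p ω_i / I_f = (0.4510)(58.9) / 0.4656 = 57.06 rpm.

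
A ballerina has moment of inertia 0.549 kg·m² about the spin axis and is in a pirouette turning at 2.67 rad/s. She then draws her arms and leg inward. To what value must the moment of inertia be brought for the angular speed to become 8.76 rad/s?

Angular momentum about the spin axis is conserved since the torque about it is zero.
I₂ = I₁ω₁ / ω₂ = (0.549)(2.67) / (8.76) = 0.1673 kg·m².

I₂ ≈ 0.167 kg·m²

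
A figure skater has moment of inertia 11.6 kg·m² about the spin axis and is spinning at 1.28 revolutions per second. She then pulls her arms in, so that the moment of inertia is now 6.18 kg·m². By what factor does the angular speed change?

With no external torque about the axis, L is conserved: I₁ω₁ = I₂ω₂.
ω₂/ω₁ = I₁/I₂ = 11.60 / 6.180 = 1.877.

ω₂/ω₁ ≈ 1.88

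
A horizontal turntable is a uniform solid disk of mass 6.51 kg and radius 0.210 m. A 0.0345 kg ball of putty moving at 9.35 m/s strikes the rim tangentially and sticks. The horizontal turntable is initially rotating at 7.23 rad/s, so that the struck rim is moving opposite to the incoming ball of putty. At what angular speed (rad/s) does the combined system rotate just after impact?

About the axle the impulsive forces during the collision are internal, so angular momentum about that axis is conserved.
I_p = ½(6.51)(0.210)² = 0.1435 kg·m². Taking the sense of the ball of putty's angular momentum as positive, L_{ball} = m v R = (0.0345)(9.35)(0.210) = 0.06774 kg·m²/s.
L_i = −I_p ω_p + m v R = −(0.1435)(7.23) + 0.06774 = -0.9701 kg·m²/s.
After sticking, I_f = I_p + m R² = 0.1435 + (0.0345)(0.210)² = 0.1451 kg·m².
ω_f = L_i / I_f = -0.9701 / 0.1451 = -6.687 rad/s.

|ω_f| ≈ 6.69 rad/s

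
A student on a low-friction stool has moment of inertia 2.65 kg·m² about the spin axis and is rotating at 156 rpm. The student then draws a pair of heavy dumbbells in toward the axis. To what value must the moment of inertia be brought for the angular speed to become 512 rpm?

No external torque acts about the spin axis, so angular momentum is conserved.
I₂ = I₁ω₁ / ω₂ = (2.65)(156) / (512) = 0.8074 kg·m².

I₂ ≈ 0.807 kg·m²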